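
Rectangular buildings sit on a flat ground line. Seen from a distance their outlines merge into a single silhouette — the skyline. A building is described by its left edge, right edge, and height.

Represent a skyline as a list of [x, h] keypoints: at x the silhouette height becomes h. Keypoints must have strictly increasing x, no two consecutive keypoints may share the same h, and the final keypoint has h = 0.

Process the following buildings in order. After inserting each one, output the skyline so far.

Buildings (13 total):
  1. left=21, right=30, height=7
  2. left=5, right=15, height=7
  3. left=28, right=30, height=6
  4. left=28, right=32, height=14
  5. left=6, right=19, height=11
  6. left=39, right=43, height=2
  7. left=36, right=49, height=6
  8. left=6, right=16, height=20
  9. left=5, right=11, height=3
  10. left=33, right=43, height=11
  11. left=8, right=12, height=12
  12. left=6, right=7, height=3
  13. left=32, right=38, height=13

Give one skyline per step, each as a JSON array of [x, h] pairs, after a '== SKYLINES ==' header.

== SKYLINES ==
[[21,7],[30,0]]
[[5,7],[15,0],[21,7],[30,0]]
[[5,7],[15,0],[21,7],[30,0]]
[[5,7],[15,0],[21,7],[28,14],[32,0]]
[[5,7],[6,11],[19,0],[21,7],[28,14],[32,0]]
[[5,7],[6,11],[19,0],[21,7],[28,14],[32,0],[39,2],[43,0]]
[[5,7],[6,11],[19,0],[21,7],[28,14],[32,0],[36,6],[49,0]]
[[5,7],[6,20],[16,11],[19,0],[21,7],[28,14],[32,0],[36,6],[49,0]]
[[5,7],[6,20],[16,11],[19,0],[21,7],[28,14],[32,0],[36,6],[49,0]]
[[5,7],[6,20],[16,11],[19,0],[21,7],[28,14],[32,0],[33,11],[43,6],[49,0]]
[[5,7],[6,20],[16,11],[19,0],[21,7],[28,14],[32,0],[33,11],[43,6],[49,0]]
[[5,7],[6,20],[16,11],[19,0],[21,7],[28,14],[32,0],[33,11],[43,6],[49,0]]
[[5,7],[6,20],[16,11],[19,0],[21,7],[28,14],[32,13],[38,11],[43,6],[49,0]]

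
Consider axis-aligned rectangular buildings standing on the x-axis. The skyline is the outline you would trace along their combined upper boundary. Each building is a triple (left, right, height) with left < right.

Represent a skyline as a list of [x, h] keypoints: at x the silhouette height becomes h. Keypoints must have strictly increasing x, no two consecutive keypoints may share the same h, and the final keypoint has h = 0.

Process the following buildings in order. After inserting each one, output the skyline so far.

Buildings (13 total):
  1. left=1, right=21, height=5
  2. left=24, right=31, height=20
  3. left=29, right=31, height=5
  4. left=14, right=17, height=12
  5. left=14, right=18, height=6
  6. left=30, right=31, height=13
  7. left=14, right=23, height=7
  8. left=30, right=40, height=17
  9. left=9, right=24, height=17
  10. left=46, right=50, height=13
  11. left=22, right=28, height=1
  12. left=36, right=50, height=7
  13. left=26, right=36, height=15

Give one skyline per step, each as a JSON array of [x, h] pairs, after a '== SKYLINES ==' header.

== SKYLINES ==
[[1,5],[21,0]]
[[1,5],[21,0],[24,20],[31,0]]
[[1,5],[21,0],[24,20],[31,0]]
[[1,5],[14,12],[17,5],[21,0],[24,20],[31,0]]
[[1,5],[14,12],[17,6],[18,5],[21,0],[24,20],[31,0]]
[[1,5],[14,12],[17,6],[18,5],[21,0],[24,20],[31,0]]
[[1,5],[14,12],[17,7],[23,0],[24,20],[31,0]]
[[1,5],[14,12],[17,7],[23,0],[24,20],[31,17],[40,0]]
[[1,5],[9,17],[24,20],[31,17],[40,0]]
[[1,5],[9,17],[24,20],[31,17],[40,0],[46,13],[50,0]]
[[1,5],[9,17],[24,20],[31,17],[40,0],[46,13],[50,0]]
[[1,5],[9,17],[24,20],[31,17],[40,7],[46,13],[50,0]]
[[1,5],[9,17],[24,20],[31,17],[40,7],[46,13],[50,0]]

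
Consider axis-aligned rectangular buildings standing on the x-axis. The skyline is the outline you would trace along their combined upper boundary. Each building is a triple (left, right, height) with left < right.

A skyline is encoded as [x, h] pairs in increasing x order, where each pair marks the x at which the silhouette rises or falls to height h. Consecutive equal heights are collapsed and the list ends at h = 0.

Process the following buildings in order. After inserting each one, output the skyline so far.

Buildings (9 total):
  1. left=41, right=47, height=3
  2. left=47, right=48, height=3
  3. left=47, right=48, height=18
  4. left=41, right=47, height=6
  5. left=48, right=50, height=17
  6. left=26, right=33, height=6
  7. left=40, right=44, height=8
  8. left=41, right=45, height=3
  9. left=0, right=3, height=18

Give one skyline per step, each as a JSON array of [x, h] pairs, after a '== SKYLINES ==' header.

== SKYLINES ==
[[41,3],[47,0]]
[[41,3],[48,0]]
[[41,3],[47,18],[48,0]]
[[41,6],[47,18],[48,0]]
[[41,6],[47,18],[48,17],[50,0]]
[[26,6],[33,0],[41,6],[47,18],[48,17],[50,0]]
[[26,6],[33,0],[40,8],[44,6],[47,18],[48,17],[50,0]]
[[26,6],[33,0],[40,8],[44,6],[47,18],[48,17],[50,0]]
[[0,18],[3,0],[26,6],[33,0],[40,8],[44,6],[47,18],[48,17],[50,0]]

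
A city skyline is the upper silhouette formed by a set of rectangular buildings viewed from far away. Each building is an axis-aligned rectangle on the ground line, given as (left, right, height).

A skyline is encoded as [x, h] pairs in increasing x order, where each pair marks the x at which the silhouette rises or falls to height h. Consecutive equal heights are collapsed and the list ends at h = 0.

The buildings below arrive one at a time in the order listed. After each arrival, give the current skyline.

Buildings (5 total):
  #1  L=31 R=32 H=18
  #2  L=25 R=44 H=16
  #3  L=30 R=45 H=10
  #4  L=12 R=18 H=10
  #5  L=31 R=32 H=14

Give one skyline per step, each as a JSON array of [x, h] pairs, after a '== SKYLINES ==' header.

== SKYLINES ==
[[31,18],[32,0]]
[[25,16],[31,18],[32,16],[44,0]]
[[25,16],[31,18],[32,16],[44,10],[45,0]]
[[12,10],[18,0],[25,16],[31,18],[32,16],[44,10],[45,0]]
[[12,10],[18,0],[25,16],[31,18],[32,16],[44,10],[45,0]]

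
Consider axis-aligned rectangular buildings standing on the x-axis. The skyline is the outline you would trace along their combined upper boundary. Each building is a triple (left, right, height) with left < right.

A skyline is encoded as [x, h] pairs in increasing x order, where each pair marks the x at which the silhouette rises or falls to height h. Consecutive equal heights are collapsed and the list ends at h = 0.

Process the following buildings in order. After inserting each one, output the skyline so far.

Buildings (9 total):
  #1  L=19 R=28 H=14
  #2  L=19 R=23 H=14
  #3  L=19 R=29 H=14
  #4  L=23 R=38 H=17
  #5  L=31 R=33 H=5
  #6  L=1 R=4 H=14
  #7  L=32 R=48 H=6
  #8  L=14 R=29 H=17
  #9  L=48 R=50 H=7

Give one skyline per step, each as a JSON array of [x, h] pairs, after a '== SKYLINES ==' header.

== SKYLINES ==
[[19,14],[28,0]]
[[19,14],[28,0]]
[[19,14],[29,0]]
[[19,14],[23,17],[38,0]]
[[19,14],[23,17],[38,0]]
[[1,14],[4,0],[19,14],[23,17],[38,0]]
[[1,14],[4,0],[19,14],[23,17],[38,6],[48,0]]
[[1,14],[4,0],[14,17],[38,6],[48,0]]
[[1,14],[4,0],[14,17],[38,6],[48,7],[50,0]]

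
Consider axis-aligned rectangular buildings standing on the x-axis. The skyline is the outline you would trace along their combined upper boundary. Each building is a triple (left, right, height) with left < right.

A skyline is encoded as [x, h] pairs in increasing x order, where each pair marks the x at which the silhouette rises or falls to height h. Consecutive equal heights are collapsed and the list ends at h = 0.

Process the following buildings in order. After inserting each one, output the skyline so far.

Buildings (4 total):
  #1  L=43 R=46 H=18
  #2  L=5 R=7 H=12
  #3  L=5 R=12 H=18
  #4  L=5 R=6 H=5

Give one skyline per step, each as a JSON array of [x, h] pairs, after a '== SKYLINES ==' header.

== SKYLINES ==
[[43,18],[46,0]]
[[5,12],[7,0],[43,18],[46,0]]
[[5,18],[12,0],[43,18],[46,0]]
[[5,18],[12,0],[43,18],[46,0]]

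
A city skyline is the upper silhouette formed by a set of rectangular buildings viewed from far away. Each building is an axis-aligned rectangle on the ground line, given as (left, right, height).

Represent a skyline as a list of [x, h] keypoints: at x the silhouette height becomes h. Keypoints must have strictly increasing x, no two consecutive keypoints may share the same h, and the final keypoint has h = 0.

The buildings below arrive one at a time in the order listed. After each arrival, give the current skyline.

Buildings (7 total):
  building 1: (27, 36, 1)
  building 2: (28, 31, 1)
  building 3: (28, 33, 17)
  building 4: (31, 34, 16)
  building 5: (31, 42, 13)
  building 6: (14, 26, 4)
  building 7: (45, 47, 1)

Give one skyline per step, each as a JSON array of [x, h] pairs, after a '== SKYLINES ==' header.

== SKYLINES ==
[[27,1],[36,0]]
[[27,1],[36,0]]
[[27,1],[28,17],[33,1],[36,0]]
[[27,1],[28,17],[33,16],[34,1],[36,0]]
[[27,1],[28,17],[33,16],[34,13],[42,0]]
[[14,4],[26,0],[27,1],[28,17],[33,16],[34,13],[42,0]]
[[14,4],[26,0],[27,1],[28,17],[33,16],[34,13],[42,0],[45,1],[47,0]]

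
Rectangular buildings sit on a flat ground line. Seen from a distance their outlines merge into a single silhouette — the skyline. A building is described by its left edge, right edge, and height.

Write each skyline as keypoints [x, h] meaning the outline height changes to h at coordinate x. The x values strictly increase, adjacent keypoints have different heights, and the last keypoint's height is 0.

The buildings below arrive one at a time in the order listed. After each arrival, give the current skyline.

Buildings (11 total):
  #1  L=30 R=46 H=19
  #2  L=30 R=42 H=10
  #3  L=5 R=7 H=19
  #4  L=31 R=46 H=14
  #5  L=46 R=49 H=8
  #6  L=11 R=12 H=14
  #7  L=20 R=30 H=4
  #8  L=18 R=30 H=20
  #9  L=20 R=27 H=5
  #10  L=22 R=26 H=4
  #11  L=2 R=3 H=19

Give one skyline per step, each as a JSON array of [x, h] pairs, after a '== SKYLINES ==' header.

== SKYLINES ==
[[30,19],[46,0]]
[[30,19],[46,0]]
[[5,19],[7,0],[30,19],[46,0]]
[[5,19],[7,0],[30,19],[46,0]]
[[5,19],[7,0],[30,19],[46,8],[49,0]]
[[5,19],[7,0],[11,14],[12,0],[30,19],[46,8],[49,0]]
[[5,19],[7,0],[11,14],[12,0],[20,4],[30,19],[46,8],[49,0]]
[[5,19],[7,0],[11,14],[12,0],[18,20],[30,19],[46,8],[49,0]]
[[5,19],[7,0],[11,14],[12,0],[18,20],[30,19],[46,8],[49,0]]
[[5,19],[7,0],[11,14],[12,0],[18,20],[30,19],[46,8],[49,0]]
[[2,19],[3,0],[5,19],[7,0],[11,14],[12,0],[18,20],[30,19],[46,8],[49,0]]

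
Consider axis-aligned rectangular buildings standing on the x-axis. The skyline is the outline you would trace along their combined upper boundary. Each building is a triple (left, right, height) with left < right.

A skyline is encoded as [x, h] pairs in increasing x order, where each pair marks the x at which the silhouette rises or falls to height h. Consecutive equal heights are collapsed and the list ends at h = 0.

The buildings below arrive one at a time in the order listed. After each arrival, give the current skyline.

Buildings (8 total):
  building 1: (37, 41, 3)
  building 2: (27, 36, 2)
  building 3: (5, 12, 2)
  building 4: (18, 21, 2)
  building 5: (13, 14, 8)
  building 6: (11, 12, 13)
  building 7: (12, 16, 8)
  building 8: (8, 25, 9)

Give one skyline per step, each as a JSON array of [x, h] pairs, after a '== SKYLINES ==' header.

== SKYLINES ==
[[37,3],[41,0]]
[[27,2],[36,0],[37,3],[41,0]]
[[5,2],[12,0],[27,2],[36,0],[37,3],[41,0]]
[[5,2],[12,0],[18,2],[21,0],[27,2],[36,0],[37,3],[41,0]]
[[5,2],[12,0],[13,8],[14,0],[18,2],[21,0],[27,2],[36,0],[37,3],[41,0]]
[[5,2],[11,13],[12,0],[13,8],[14,0],[18,2],[21,0],[27,2],[36,0],[37,3],[41,0]]
[[5,2],[11,13],[12,8],[16,0],[18,2],[21,0],[27,2],[36,0],[37,3],[41,0]]
[[5,2],[8,9],[11,13],[12,9],[25,0],[27,2],[36,0],[37,3],[41,0]]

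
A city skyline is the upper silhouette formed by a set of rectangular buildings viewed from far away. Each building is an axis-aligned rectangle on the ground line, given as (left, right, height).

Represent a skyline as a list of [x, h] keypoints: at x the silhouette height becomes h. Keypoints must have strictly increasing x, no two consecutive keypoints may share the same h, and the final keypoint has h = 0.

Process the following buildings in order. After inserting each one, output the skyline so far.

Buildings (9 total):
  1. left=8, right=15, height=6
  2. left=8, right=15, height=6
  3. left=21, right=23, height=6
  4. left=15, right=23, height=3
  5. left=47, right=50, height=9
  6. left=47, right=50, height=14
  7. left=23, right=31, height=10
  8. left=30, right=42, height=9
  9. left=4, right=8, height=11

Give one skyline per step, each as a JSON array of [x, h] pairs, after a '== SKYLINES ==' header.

== SKYLINES ==
[[8,6],[15,0]]
[[8,6],[15,0]]
[[8,6],[15,0],[21,6],[23,0]]
[[8,6],[15,3],[21,6],[23,0]]
[[8,6],[15,3],[21,6],[23,0],[47,9],[50,0]]
[[8,6],[15,3],[21,6],[23,0],[47,14],[50,0]]
[[8,6],[15,3],[21,6],[23,10],[31,0],[47,14],[50,0]]
[[8,6],[15,3],[21,6],[23,10],[31,9],[42,0],[47,14],[50,0]]
[[4,11],[8,6],[15,3],[21,6],[23,10],[31,9],[42,0],[47,14],[50,0]]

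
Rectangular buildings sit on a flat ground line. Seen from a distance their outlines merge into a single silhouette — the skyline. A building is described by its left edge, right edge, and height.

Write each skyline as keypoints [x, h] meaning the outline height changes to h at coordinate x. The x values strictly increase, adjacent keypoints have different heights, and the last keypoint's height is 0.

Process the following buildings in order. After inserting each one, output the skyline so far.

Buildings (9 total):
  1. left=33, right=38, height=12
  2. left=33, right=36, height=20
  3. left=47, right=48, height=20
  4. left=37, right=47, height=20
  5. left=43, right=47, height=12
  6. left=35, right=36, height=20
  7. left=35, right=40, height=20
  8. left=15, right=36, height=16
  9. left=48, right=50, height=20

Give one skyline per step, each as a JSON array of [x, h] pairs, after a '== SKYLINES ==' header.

== SKYLINES ==
[[33,12],[38,0]]
[[33,20],[36,12],[38,0]]
[[33,20],[36,12],[38,0],[47,20],[48,0]]
[[33,20],[36,12],[37,20],[48,0]]
[[33,20],[36,12],[37,20],[48,0]]
[[33,20],[36,12],[37,20],[48,0]]
[[33,20],[48,0]]
[[15,16],[33,20],[48,0]]
[[15,16],[33,20],[50,0]]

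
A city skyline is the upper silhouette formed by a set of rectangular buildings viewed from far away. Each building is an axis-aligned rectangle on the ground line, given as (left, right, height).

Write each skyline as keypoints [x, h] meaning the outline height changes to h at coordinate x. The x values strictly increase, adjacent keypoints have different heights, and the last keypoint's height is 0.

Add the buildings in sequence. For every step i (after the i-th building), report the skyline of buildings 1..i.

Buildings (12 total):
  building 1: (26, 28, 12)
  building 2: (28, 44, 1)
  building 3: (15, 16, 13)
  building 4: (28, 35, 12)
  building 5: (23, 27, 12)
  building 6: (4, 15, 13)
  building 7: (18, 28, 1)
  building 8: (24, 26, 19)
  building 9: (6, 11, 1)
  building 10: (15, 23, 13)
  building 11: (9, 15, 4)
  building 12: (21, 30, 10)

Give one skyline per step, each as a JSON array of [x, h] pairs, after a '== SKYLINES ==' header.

== SKYLINES ==
[[26,12],[28,0]]
[[26,12],[28,1],[44,0]]
[[15,13],[16,0],[26,12],[28,1],[44,0]]
[[15,13],[16,0],[26,12],[35,1],[44,0]]
[[15,13],[16,0],[23,12],[35,1],[44,0]]
[[4,13],[16,0],[23,12],[35,1],[44,0]]
[[4,13],[16,0],[18,1],[23,12],[35,1],[44,0]]
[[4,13],[16,0],[18,1],[23,12],[24,19],[26,12],[35,1],[44,0]]
[[4,13],[16,0],[18,1],[23,12],[24,19],[26,12],[35,1],[44,0]]
[[4,13],[23,12],[24,19],[26,12],[35,1],[44,0]]
[[4,13],[23,12],[24,19],[26,12],[35,1],[44,0]]
[[4,13],[23,12],[24,19],[26,12],[35,1],[44,0]]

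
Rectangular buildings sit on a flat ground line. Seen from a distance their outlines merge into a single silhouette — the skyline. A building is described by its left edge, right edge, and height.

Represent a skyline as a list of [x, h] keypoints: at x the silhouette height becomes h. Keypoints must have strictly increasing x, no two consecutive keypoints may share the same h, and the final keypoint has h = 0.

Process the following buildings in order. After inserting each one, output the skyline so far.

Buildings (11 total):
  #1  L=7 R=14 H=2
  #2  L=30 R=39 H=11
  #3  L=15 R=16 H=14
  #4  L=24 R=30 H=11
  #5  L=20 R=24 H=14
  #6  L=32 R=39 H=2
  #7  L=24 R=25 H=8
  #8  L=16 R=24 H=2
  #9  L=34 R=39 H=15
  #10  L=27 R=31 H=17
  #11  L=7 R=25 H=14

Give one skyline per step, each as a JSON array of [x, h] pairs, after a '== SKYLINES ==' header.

== SKYLINES ==
[[7,2],[14,0]]
[[7,2],[14,0],[30,11],[39,0]]
[[7,2],[14,0],[15,14],[16,0],[30,11],[39,0]]
[[7,2],[14,0],[15,14],[16,0],[24,11],[39,0]]
[[7,2],[14,0],[15,14],[16,0],[20,14],[24,11],[39,0]]
[[7,2],[14,0],[15,14],[16,0],[20,14],[24,11],[39,0]]
[[7,2],[14,0],[15,14],[16,0],[20,14],[24,11],[39,0]]
[[7,2],[14,0],[15,14],[16,2],[20,14],[24,11],[39,0]]
[[7,2],[14,0],[15,14],[16,2],[20,14],[24,11],[34,15],[39,0]]
[[7,2],[14,0],[15,14],[16,2],[20,14],[24,11],[27,17],[31,11],[34,15],[39,0]]
[[7,14],[25,11],[27,17],[31,11],[34,15],[39,0]]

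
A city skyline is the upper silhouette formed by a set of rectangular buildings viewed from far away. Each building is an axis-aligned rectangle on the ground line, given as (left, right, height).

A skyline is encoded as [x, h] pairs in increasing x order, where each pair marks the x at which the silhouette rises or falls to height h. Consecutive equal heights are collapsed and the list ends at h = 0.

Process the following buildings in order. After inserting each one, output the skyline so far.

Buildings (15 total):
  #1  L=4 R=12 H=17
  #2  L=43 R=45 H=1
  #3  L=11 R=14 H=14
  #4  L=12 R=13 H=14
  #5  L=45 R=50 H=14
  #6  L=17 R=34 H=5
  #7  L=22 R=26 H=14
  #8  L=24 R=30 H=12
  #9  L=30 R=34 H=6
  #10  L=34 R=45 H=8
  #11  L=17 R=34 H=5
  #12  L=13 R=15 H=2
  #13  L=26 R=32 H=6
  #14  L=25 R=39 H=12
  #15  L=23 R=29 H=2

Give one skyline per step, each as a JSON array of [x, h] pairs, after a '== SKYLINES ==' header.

== SKYLINES ==
[[4,17],[12,0]]
[[4,17],[12,0],[43,1],[45,0]]
[[4,17],[12,14],[14,0],[43,1],[45,0]]
[[4,17],[12,14],[14,0],[43,1],[45,0]]
[[4,17],[12,14],[14,0],[43,1],[45,14],[50,0]]
[[4,17],[12,14],[14,0],[17,5],[34,0],[43,1],[45,14],[50,0]]
[[4,17],[12,14],[14,0],[17,5],[22,14],[26,5],[34,0],[43,1],[45,14],[50,0]]
[[4,17],[12,14],[14,0],[17,5],[22,14],[26,12],[30,5],[34,0],[43,1],[45,14],[50,0]]
[[4,17],[12,14],[14,0],[17,5],[22,14],[26,12],[30,6],[34,0],[43,1],[45,14],[50,0]]
[[4,17],[12,14],[14,0],[17,5],[22,14],[26,12],[30,6],[34,8],[45,14],[50,0]]
[[4,17],[12,14],[14,0],[17,5],[22,14],[26,12],[30,6],[34,8],[45,14],[50,0]]
[[4,17],[12,14],[14,2],[15,0],[17,5],[22,14],[26,12],[30,6],[34,8],[45,14],[50,0]]
[[4,17],[12,14],[14,2],[15,0],[17,5],[22,14],[26,12],[30,6],[34,8],[45,14],[50,0]]
[[4,17],[12,14],[14,2],[15,0],[17,5],[22,14],[26,12],[39,8],[45,14],[50,0]]
[[4,17],[12,14],[14,2],[15,0],[17,5],[22,14],[26,12],[39,8],[45,14],[50,0]]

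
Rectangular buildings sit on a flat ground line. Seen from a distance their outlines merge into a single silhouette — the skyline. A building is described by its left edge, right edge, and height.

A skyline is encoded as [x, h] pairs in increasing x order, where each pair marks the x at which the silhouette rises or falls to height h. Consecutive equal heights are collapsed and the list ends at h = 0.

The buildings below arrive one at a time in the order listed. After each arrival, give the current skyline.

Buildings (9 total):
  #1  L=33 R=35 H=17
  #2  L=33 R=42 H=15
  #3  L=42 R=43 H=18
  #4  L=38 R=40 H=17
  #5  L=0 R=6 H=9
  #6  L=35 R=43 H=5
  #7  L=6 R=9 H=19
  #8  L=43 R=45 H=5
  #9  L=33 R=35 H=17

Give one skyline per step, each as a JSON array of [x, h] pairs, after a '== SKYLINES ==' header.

== SKYLINES ==
[[33,17],[35,0]]
[[33,17],[35,15],[42,0]]
[[33,17],[35,15],[42,18],[43,0]]
[[33,17],[35,15],[38,17],[40,15],[42,18],[43,0]]
[[0,9],[6,0],[33,17],[35,15],[38,17],[40,15],[42,18],[43,0]]
[[0,9],[6,0],[33,17],[35,15],[38,17],[40,15],[42,18],[43,0]]
[[0,9],[6,19],[9,0],[33,17],[35,15],[38,17],[40,15],[42,18],[43,0]]
[[0,9],[6,19],[9,0],[33,17],[35,15],[38,17],[40,15],[42,18],[43,5],[45,0]]
[[0,9],[6,19],[9,0],[33,17],[35,15],[38,17],[40,15],[42,18],[43,5],[45,0]]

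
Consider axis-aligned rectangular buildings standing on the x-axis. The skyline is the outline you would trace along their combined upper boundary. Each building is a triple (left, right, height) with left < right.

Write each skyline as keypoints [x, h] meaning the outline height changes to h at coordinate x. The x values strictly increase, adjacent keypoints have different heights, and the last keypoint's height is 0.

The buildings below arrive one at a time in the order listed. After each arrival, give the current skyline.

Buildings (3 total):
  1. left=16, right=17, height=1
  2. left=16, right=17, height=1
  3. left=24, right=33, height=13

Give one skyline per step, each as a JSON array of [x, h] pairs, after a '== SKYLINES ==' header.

== SKYLINES ==
[[16,1],[17,0]]
[[16,1],[17,0]]
[[16,1],[17,0],[24,13],[33,0]]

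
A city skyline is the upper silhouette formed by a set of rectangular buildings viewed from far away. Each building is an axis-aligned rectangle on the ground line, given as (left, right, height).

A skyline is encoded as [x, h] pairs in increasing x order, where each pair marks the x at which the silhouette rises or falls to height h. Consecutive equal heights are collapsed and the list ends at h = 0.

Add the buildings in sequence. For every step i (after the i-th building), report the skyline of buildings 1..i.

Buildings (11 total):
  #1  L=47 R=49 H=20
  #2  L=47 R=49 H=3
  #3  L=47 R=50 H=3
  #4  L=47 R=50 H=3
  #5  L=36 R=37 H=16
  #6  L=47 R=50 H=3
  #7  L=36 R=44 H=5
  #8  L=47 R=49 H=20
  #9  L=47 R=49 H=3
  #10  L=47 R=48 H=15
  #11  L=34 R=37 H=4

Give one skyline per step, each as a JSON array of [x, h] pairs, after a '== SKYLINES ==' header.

== SKYLINES ==
[[47,20],[49,0]]
[[47,20],[49,0]]
[[47,20],[49,3],[50,0]]
[[47,20],[49,3],[50,0]]
[[36,16],[37,0],[47,20],[49,3],[50,0]]
[[36,16],[37,0],[47,20],[49,3],[50,0]]
[[36,16],[37,5],[44,0],[47,20],[49,3],[50,0]]
[[36,16],[37,5],[44,0],[47,20],[49,3],[50,0]]
[[36,16],[37,5],[44,0],[47,20],[49,3],[50,0]]
[[36,16],[37,5],[44,0],[47,20],[49,3],[50,0]]
[[34,4],[36,16],[37,5],[44,0],[47,20],[49,3],[50,0]]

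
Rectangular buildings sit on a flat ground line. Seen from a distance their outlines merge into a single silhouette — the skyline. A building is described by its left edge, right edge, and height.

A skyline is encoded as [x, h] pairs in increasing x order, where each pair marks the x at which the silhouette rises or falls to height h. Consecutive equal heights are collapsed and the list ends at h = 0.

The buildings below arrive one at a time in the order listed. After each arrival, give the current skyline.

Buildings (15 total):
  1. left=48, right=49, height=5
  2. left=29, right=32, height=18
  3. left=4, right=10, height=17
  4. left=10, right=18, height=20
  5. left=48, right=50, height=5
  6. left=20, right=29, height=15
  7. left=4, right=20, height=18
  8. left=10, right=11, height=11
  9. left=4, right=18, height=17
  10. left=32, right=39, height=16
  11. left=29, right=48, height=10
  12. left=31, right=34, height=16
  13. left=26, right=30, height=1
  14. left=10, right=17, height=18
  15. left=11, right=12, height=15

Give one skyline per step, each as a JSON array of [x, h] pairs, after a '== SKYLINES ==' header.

== SKYLINES ==
[[48,5],[49,0]]
[[29,18],[32,0],[48,5],[49,0]]
[[4,17],[10,0],[29,18],[32,0],[48,5],[49,0]]
[[4,17],[10,20],[18,0],[29,18],[32,0],[48,5],[49,0]]
[[4,17],[10,20],[18,0],[29,18],[32,0],[48,5],[50,0]]
[[4,17],[10,20],[18,0],[20,15],[29,18],[32,0],[48,5],[50,0]]
[[4,18],[10,20],[18,18],[20,15],[29,18],[32,0],[48,5],[50,0]]
[[4,18],[10,20],[18,18],[20,15],[29,18],[32,0],[48,5],[50,0]]
[[4,18],[10,20],[18,18],[20,15],[29,18],[32,0],[48,5],[50,0]]
[[4,18],[10,20],[18,18],[20,15],[29,18],[32,16],[39,0],[48,5],[50,0]]
[[4,18],[10,20],[18,18],[20,15],[29,18],[32,16],[39,10],[48,5],[50,0]]
[[4,18],[10,20],[18,18],[20,15],[29,18],[32,16],[39,10],[48,5],[50,0]]
[[4,18],[10,20],[18,18],[20,15],[29,18],[32,16],[39,10],[48,5],[50,0]]
[[4,18],[10,20],[18,18],[20,15],[29,18],[32,16],[39,10],[48,5],[50,0]]
[[4,18],[10,20],[18,18],[20,15],[29,18],[32,16],[39,10],[48,5],[50,0]]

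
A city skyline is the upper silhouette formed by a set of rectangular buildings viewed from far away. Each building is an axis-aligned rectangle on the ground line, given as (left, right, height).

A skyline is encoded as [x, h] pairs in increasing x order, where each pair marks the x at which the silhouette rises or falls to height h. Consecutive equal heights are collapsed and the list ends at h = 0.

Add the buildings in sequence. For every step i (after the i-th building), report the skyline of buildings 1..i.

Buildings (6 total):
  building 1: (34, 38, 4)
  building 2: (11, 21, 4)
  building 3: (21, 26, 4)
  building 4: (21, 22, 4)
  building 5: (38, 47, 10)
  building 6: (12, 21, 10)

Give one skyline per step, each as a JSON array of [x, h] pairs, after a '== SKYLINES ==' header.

== SKYLINES ==
[[34,4],[38,0]]
[[11,4],[21,0],[34,4],[38,0]]
[[11,4],[26,0],[34,4],[38,0]]
[[11,4],[26,0],[34,4],[38,0]]
[[11,4],[26,0],[34,4],[38,10],[47,0]]
[[11,4],[12,10],[21,4],[26,0],[34,4],[38,10],[47,0]]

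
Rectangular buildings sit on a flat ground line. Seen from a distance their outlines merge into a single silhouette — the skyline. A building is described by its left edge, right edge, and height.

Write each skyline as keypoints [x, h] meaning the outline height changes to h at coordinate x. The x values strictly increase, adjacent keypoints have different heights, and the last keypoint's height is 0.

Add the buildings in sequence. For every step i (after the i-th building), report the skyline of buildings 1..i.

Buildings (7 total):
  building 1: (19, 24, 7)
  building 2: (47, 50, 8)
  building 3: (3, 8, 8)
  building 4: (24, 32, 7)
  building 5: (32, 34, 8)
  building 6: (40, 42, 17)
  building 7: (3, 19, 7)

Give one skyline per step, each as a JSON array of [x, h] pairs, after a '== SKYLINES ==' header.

== SKYLINES ==
[[19,7],[24,0]]
[[19,7],[24,0],[47,8],[50,0]]
[[3,8],[8,0],[19,7],[24,0],[47,8],[50,0]]
[[3,8],[8,0],[19,7],[32,0],[47,8],[50,0]]
[[3,8],[8,0],[19,7],[32,8],[34,0],[47,8],[50,0]]
[[3,8],[8,0],[19,7],[32,8],[34,0],[40,17],[42,0],[47,8],[50,0]]
[[3,8],[8,7],[32,8],[34,0],[40,17],[42,0],[47,8],[50,0]]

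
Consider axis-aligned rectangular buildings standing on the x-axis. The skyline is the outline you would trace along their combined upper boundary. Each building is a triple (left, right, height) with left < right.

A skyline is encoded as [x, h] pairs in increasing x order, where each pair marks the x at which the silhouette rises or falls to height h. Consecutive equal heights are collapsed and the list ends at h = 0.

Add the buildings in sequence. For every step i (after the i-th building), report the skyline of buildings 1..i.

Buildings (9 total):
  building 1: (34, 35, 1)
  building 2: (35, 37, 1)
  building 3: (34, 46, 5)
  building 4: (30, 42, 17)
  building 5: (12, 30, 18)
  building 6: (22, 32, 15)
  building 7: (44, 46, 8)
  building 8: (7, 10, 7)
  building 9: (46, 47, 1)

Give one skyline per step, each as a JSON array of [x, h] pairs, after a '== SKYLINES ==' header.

== SKYLINES ==
[[34,1],[35,0]]
[[34,1],[37,0]]
[[34,5],[46,0]]
[[30,17],[42,5],[46,0]]
[[12,18],[30,17],[42,5],[46,0]]
[[12,18],[30,17],[42,5],[46,0]]
[[12,18],[30,17],[42,5],[44,8],[46,0]]
[[7,7],[10,0],[12,18],[30,17],[42,5],[44,8],[46,0]]
[[7,7],[10,0],[12,18],[30,17],[42,5],[44,8],[46,1],[47,0]]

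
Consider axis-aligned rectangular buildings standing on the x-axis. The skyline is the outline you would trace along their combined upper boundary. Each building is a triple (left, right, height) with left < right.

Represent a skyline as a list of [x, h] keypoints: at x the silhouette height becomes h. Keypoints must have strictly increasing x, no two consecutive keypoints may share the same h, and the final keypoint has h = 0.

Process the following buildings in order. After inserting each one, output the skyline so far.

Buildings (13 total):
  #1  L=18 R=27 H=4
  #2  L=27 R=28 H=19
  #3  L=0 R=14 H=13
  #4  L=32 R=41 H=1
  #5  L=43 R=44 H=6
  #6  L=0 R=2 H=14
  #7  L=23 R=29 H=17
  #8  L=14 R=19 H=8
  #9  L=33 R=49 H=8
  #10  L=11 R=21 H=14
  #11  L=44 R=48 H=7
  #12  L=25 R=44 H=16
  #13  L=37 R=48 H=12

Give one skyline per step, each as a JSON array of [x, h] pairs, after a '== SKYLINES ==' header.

== SKYLINES ==
[[18,4],[27,0]]
[[18,4],[27,19],[28,0]]
[[0,13],[14,0],[18,4],[27,19],[28,0]]
[[0,13],[14,0],[18,4],[27,19],[28,0],[32,1],[41,0]]
[[0,13],[14,0],[18,4],[27,19],[28,0],[32,1],[41,0],[43,6],[44,0]]
[[0,14],[2,13],[14,0],[18,4],[27,19],[28,0],[32,1],[41,0],[43,6],[44,0]]
[[0,14],[2,13],[14,0],[18,4],[23,17],[27,19],[28,17],[29,0],[32,1],[41,0],[43,6],[44,0]]
[[0,14],[2,13],[14,8],[19,4],[23,17],[27,19],[28,17],[29,0],[32,1],[41,0],[43,6],[44,0]]
[[0,14],[2,13],[14,8],[19,4],[23,17],[27,19],[28,17],[29,0],[32,1],[33,8],[49,0]]
[[0,14],[2,13],[11,14],[21,4],[23,17],[27,19],[28,17],[29,0],[32,1],[33,8],[49,0]]
[[0,14],[2,13],[11,14],[21,4],[23,17],[27,19],[28,17],[29,0],[32,1],[33,8],[49,0]]
[[0,14],[2,13],[11,14],[21,4],[23,17],[27,19],[28,17],[29,16],[44,8],[49,0]]
[[0,14],[2,13],[11,14],[21,4],[23,17],[27,19],[28,17],[29,16],[44,12],[48,8],[49,0]]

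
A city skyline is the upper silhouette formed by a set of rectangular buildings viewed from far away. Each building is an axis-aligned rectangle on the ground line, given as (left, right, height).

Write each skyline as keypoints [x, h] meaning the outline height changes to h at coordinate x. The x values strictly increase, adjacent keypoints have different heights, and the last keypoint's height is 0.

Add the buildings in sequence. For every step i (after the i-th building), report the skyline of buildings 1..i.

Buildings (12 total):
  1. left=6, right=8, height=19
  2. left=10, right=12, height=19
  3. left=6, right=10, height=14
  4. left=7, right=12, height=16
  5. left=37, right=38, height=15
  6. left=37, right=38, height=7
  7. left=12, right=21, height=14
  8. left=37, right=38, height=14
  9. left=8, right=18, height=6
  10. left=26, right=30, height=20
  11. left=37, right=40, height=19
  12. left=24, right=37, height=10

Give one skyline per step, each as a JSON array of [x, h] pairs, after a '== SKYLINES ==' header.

== SKYLINES ==
[[6,19],[8,0]]
[[6,19],[8,0],[10,19],[12,0]]
[[6,19],[8,14],[10,19],[12,0]]
[[6,19],[8,16],[10,19],[12,0]]
[[6,19],[8,16],[10,19],[12,0],[37,15],[38,0]]
[[6,19],[8,16],[10,19],[12,0],[37,15],[38,0]]
[[6,19],[8,16],[10,19],[12,14],[21,0],[37,15],[38,0]]
[[6,19],[8,16],[10,19],[12,14],[21,0],[37,15],[38,0]]
[[6,19],[8,16],[10,19],[12,14],[21,0],[37,15],[38,0]]
[[6,19],[8,16],[10,19],[12,14],[21,0],[26,20],[30,0],[37,15],[38,0]]
[[6,19],[8,16],[10,19],[12,14],[21,0],[26,20],[30,0],[37,19],[40,0]]
[[6,19],[8,16],[10,19],[12,14],[21,0],[24,10],[26,20],[30,10],[37,19],[40,0]]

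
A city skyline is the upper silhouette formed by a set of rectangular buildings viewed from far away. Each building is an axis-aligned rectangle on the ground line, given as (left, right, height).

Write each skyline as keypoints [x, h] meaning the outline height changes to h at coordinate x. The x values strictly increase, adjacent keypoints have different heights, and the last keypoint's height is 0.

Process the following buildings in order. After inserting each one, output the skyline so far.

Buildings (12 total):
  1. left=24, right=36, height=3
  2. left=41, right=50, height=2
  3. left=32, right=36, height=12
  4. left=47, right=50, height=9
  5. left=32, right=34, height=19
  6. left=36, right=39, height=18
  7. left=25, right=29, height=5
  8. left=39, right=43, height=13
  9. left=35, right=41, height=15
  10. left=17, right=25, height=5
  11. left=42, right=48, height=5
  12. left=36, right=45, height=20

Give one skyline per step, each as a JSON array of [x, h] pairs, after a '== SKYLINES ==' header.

== SKYLINES ==
[[24,3],[36,0]]
[[24,3],[36,0],[41,2],[50,0]]
[[24,3],[32,12],[36,0],[41,2],[50,0]]
[[24,3],[32,12],[36,0],[41,2],[47,9],[50,0]]
[[24,3],[32,19],[34,12],[36,0],[41,2],[47,9],[50,0]]
[[24,3],[32,19],[34,12],[36,18],[39,0],[41,2],[47,9],[50,0]]
[[24,3],[25,5],[29,3],[32,19],[34,12],[36,18],[39,0],[41,2],[47,9],[50,0]]
[[24,3],[25,5],[29,3],[32,19],[34,12],[36,18],[39,13],[43,2],[47,9],[50,0]]
[[24,3],[25,5],[29,3],[32,19],[34,12],[35,15],[36,18],[39,15],[41,13],[43,2],[47,9],[50,0]]
[[17,5],[29,3],[32,19],[34,12],[35,15],[36,18],[39,15],[41,13],[43,2],[47,9],[50,0]]
[[17,5],[29,3],[32,19],[34,12],[35,15],[36,18],[39,15],[41,13],[43,5],[47,9],[50,0]]
[[17,5],[29,3],[32,19],[34,12],[35,15],[36,20],[45,5],[47,9],[50,0]]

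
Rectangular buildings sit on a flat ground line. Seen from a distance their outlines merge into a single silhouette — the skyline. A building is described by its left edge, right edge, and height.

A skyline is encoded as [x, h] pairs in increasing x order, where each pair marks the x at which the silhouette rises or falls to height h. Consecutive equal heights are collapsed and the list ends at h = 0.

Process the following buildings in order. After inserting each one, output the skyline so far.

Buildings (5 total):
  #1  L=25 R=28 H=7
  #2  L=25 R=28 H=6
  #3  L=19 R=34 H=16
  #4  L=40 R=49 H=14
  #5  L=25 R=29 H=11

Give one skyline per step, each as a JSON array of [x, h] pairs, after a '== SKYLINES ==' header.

== SKYLINES ==
[[25,7],[28,0]]
[[25,7],[28,0]]
[[19,16],[34,0]]
[[19,16],[34,0],[40,14],[49,0]]
[[19,16],[34,0],[40,14],[49,0]]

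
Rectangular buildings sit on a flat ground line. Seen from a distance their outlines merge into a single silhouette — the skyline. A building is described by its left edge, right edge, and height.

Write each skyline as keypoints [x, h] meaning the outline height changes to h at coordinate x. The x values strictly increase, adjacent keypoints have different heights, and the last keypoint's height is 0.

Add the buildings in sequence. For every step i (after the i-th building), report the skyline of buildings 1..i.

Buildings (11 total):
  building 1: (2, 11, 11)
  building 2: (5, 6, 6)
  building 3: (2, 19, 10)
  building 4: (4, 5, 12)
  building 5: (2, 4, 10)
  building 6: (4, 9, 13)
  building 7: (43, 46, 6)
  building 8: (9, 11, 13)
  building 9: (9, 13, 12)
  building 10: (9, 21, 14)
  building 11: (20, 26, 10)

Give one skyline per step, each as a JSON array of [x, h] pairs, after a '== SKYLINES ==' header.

== SKYLINES ==
[[2,11],[11,0]]
[[2,11],[11,0]]
[[2,11],[11,10],[19,0]]
[[2,11],[4,12],[5,11],[11,10],[19,0]]
[[2,11],[4,12],[5,11],[11,10],[19,0]]
[[2,11],[4,13],[9,11],[11,10],[19,0]]
[[2,11],[4,13],[9,11],[11,10],[19,0],[43,6],[46,0]]
[[2,11],[4,13],[11,10],[19,0],[43,6],[46,0]]
[[2,11],[4,13],[11,12],[13,10],[19,0],[43,6],[46,0]]
[[2,11],[4,13],[9,14],[21,0],[43,6],[46,0]]
[[2,11],[4,13],[9,14],[21,10],[26,0],[43,6],[46,0]]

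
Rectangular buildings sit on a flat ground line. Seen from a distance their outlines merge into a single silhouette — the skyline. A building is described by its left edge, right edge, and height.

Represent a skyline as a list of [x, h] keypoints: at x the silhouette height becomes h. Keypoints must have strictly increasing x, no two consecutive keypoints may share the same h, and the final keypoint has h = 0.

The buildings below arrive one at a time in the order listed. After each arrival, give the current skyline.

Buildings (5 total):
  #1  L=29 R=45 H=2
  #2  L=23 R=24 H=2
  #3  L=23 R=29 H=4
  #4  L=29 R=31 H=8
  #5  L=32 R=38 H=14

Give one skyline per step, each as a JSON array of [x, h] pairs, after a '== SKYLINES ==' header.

== SKYLINES ==
[[29,2],[45,0]]
[[23,2],[24,0],[29,2],[45,0]]
[[23,4],[29,2],[45,0]]
[[23,4],[29,8],[31,2],[45,0]]
[[23,4],[29,8],[31,2],[32,14],[38,2],[45,0]]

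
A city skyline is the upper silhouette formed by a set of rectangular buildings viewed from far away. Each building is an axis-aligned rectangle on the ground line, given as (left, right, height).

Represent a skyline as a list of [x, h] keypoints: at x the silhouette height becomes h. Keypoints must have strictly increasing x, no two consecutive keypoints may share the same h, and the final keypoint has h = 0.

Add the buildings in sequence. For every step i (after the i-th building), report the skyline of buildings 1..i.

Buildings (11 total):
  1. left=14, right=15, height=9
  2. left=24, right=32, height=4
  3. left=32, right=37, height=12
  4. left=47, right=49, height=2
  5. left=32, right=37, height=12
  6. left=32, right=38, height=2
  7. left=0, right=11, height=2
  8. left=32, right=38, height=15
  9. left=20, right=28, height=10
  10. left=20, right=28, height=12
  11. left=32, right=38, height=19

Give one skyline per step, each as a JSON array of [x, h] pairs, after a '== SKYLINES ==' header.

== SKYLINES ==
[[14,9],[15,0]]
[[14,9],[15,0],[24,4],[32,0]]
[[14,9],[15,0],[24,4],[32,12],[37,0]]
[[14,9],[15,0],[24,4],[32,12],[37,0],[47,2],[49,0]]
[[14,9],[15,0],[24,4],[32,12],[37,0],[47,2],[49,0]]
[[14,9],[15,0],[24,4],[32,12],[37,2],[38,0],[47,2],[49,0]]
[[0,2],[11,0],[14,9],[15,0],[24,4],[32,12],[37,2],[38,0],[47,2],[49,0]]
[[0,2],[11,0],[14,9],[15,0],[24,4],[32,15],[38,0],[47,2],[49,0]]
[[0,2],[11,0],[14,9],[15,0],[20,10],[28,4],[32,15],[38,0],[47,2],[49,0]]
[[0,2],[11,0],[14,9],[15,0],[20,12],[28,4],[32,15],[38,0],[47,2],[49,0]]
[[0,2],[11,0],[14,9],[15,0],[20,12],[28,4],[32,19],[38,0],[47,2],[49,0]]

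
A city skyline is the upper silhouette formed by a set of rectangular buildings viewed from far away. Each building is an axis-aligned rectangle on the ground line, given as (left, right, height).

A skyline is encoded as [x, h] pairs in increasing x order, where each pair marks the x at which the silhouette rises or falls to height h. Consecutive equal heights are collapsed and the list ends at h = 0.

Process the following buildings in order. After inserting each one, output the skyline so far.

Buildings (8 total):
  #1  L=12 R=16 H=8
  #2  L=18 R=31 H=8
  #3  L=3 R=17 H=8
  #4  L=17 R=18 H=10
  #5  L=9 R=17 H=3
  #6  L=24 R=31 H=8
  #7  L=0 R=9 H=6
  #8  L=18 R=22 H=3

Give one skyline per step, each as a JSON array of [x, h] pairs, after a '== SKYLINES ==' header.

== SKYLINES ==
[[12,8],[16,0]]
[[12,8],[16,0],[18,8],[31,0]]
[[3,8],[17,0],[18,8],[31,0]]
[[3,8],[17,10],[18,8],[31,0]]
[[3,8],[17,10],[18,8],[31,0]]
[[3,8],[17,10],[18,8],[31,0]]
[[0,6],[3,8],[17,10],[18,8],[31,0]]
[[0,6],[3,8],[17,10],[18,8],[31,0]]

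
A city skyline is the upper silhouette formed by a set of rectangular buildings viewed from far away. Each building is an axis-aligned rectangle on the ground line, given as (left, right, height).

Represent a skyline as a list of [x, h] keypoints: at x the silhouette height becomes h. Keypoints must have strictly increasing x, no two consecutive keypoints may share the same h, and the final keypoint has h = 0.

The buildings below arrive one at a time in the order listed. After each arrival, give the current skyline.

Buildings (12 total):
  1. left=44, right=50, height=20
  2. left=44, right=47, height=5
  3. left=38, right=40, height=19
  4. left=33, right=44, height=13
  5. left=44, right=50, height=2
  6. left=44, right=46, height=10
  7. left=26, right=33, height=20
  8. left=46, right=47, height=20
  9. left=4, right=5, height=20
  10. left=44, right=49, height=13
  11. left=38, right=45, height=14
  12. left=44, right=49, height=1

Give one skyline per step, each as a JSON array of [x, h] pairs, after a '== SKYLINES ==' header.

== SKYLINES ==
[[44,20],[50,0]]
[[44,20],[50,0]]
[[38,19],[40,0],[44,20],[50,0]]
[[33,13],[38,19],[40,13],[44,20],[50,0]]
[[33,13],[38,19],[40,13],[44,20],[50,0]]
[[33,13],[38,19],[40,13],[44,20],[50,0]]
[[26,20],[33,13],[38,19],[40,13],[44,20],[50,0]]
[[26,20],[33,13],[38,19],[40,13],[44,20],[50,0]]
[[4,20],[5,0],[26,20],[33,13],[38,19],[40,13],[44,20],[50,0]]
[[4,20],[5,0],[26,20],[33,13],[38,19],[40,13],[44,20],[50,0]]
[[4,20],[5,0],[26,20],[33,13],[38,19],[40,14],[44,20],[50,0]]
[[4,20],[5,0],[26,20],[33,13],[38,19],[40,14],[44,20],[50,0]]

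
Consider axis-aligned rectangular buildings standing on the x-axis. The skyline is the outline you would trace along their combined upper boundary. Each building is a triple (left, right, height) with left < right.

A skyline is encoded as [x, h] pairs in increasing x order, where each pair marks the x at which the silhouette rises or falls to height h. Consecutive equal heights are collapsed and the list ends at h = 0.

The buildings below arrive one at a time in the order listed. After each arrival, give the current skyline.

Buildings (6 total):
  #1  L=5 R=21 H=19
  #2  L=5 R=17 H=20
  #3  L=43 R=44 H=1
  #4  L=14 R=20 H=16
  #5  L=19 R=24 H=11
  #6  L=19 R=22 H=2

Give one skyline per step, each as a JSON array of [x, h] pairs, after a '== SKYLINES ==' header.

== SKYLINES ==
[[5,19],[21,0]]
[[5,20],[17,19],[21,0]]
[[5,20],[17,19],[21,0],[43,1],[44,0]]
[[5,20],[17,19],[21,0],[43,1],[44,0]]
[[5,20],[17,19],[21,11],[24,0],[43,1],[44,0]]
[[5,20],[17,19],[21,11],[24,0],[43,1],[44,0]]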